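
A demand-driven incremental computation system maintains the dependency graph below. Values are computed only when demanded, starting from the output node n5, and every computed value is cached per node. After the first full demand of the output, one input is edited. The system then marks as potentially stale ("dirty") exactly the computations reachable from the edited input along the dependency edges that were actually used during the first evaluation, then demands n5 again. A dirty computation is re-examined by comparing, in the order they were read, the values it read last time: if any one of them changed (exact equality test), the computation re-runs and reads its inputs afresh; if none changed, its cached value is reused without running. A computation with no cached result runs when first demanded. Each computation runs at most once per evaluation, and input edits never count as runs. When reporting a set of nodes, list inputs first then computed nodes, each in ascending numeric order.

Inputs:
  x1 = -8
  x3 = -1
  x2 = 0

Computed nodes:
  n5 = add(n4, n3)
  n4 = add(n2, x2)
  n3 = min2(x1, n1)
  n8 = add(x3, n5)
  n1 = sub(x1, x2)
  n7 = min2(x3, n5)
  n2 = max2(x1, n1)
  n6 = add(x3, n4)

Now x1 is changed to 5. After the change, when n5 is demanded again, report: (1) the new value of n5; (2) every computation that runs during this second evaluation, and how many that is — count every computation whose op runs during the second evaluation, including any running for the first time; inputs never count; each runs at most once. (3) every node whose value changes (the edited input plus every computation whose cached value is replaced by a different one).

First evaluation (everything demanded from the output):
  n1 = sub(-8, 0) = -8
  n2 = max2(-8, -8) = -8
  n3 = min2(-8, -8) = -8
  n4 = add(-8, 0) = -8
  n5 = add(-8, -8) = -16

Propagation after the edit:
  n1: runs — x1 -8->5; result 5.
  n2: runs — x1 -8->5; n1 -8->5; result 5.
  n3: runs — x1 -8->5; n1 -8->5; result 5.
  n4: runs — n2 -8->5; result 5.
  n5: runs — n4 -8->5; n3 -8->5; result 10.

New value of n5: 10.
Computations that run: n1, n2, n3, n4, n5 — 5 in total.
Values that change: x1, n1, n2, n3, n4, n5.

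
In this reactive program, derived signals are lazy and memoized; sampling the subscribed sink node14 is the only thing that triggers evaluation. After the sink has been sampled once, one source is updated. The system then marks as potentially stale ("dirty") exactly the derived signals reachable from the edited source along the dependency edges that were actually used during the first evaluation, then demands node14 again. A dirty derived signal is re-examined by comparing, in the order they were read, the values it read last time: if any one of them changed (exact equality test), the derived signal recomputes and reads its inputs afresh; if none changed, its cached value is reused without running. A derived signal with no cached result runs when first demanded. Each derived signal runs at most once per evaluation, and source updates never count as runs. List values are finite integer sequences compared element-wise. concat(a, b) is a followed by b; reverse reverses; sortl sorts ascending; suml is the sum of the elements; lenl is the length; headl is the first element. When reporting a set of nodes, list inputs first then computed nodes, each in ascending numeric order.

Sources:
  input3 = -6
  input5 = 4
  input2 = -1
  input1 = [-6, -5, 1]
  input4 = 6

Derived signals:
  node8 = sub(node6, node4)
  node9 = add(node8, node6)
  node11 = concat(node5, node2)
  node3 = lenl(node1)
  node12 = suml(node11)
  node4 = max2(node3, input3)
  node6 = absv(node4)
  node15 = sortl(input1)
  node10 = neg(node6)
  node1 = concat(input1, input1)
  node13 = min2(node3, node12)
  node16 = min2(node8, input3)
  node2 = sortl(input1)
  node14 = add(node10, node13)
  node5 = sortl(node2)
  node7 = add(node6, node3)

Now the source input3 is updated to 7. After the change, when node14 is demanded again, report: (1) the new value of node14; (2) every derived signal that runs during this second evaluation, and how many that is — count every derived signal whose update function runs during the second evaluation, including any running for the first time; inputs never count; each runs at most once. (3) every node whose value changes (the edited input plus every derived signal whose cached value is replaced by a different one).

Demanding node14 again yields -27.
4 derived signals run: node4, node6, node10, node14.
The nodes whose values change: input3, node4, node6, node10, node14.

First demand of the output computes:
  node1 = concat([-6, -5, 1], [-6, -5, 1]) = [-6, -5, 1, -6, -5, 1]
  node2 = sortl([-6, -5, 1]) = [-6, -5, 1]
  node3 = lenl([-6, -5, 1, -6, -5, 1]) = 6
  node4 = max2(6, -6) = 6
  node5 = sortl([-6, -5, 1]) = [-6, -5, 1]
  node6 = absv(6) = 6
  node10 = neg(6) = -6
  node11 = concat([-6, -5, 1], [-6, -5, 1]) = [-6, -5, 1, -6, -5, 1]
  node12 = suml([-6, -5, 1, -6, -5, 1]) = -20
  node13 = min2(6, -20) = -20
  node14 = add(-6, -20) = -26

After the edit, cleaning proceeds:
  node4: a read changed (input3 -6->7) — executes, giving 7.
  node6: a read changed (node4 6->7) — executes, giving 7.
  node10: a read changed (node6 6->7) — executes, giving -7.
  node14: a read changed (node10 -6->-7) — executes, giving -27.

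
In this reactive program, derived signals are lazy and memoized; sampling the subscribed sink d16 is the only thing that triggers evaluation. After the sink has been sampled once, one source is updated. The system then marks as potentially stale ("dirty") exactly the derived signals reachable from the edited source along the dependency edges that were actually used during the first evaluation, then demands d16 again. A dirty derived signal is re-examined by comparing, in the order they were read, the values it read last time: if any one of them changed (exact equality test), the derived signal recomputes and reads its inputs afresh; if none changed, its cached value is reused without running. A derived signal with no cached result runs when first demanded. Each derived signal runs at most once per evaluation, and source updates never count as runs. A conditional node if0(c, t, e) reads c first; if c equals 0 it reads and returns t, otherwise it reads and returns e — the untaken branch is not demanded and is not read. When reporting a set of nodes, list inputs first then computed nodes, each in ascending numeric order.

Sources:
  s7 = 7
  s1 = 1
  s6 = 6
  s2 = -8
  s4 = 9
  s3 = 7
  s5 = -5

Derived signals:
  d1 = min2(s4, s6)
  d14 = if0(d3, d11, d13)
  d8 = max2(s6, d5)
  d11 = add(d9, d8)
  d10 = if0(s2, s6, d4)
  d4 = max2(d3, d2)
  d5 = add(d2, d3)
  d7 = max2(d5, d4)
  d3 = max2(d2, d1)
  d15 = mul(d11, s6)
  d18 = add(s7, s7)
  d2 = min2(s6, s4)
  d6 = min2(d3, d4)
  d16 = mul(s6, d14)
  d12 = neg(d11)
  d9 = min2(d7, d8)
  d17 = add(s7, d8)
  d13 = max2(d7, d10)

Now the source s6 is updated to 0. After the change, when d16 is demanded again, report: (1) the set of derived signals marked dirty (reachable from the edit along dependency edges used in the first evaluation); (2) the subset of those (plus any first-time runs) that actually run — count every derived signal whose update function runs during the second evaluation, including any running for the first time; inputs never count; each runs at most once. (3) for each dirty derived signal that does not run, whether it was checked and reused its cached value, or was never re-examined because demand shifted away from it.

First demand of the output computes:
  d1 = min2(9, 6) = 6
  d2 = min2(6, 9) = 6
  d3 = max2(6, 6) = 6
  d4 = max2(6, 6) = 6
  d5 = add(6, 6) = 12
  d7 = max2(12, 6) = 12
  d10 = if0(s2=-8 -> else branch d4) = 6
  d13 = max2(12, 6) = 12
  d14 = if0(d3=6 -> else branch d13) = 12
  d16 = mul(6, 12) = 72

After the edit, cleaning proceeds:
  d1: a read changed (s6 6->0) — executes, giving 0.
  d2: a read changed (s6 6->0) — executes, giving 0.
  d3: a read changed (d2 6->0; d1 6->0) — executes, giving 0.
  d4: a read changed (d3 6->0; d2 6->0) — executes, giving 0.
  d5: a read changed (d2 6->0; d3 6->0) — executes, giving 0.
  d7: a read changed (d5 12->0; d4 6->0) — executes, giving 0.
  d8: had never run; runs now, result 0.
  d9: had never run; runs now, result 0.
  d10: stays stale; no demand reaches it after the flip.
  d11: had never run; runs now, result 0.
  d13: stays stale; no demand reaches it after the flip.
  d14: a read changed (d3 6->0) — executes, giving 0.
  d16: a read changed (s6 6->0; d14 12->0) — executes, giving 0.

Note the branch switch — demand abandons d10, d13, which are never re-examined.

The edit dirties: d1, d2, d3, d4, d5, d7, d10, d13, d14, d16.
11 derived signals run: d1, d2, d3, d4, d5, d7, d8, d9, d11, d14, d16.
Unvisited dirty nodes (no longer demanded): d10, d13.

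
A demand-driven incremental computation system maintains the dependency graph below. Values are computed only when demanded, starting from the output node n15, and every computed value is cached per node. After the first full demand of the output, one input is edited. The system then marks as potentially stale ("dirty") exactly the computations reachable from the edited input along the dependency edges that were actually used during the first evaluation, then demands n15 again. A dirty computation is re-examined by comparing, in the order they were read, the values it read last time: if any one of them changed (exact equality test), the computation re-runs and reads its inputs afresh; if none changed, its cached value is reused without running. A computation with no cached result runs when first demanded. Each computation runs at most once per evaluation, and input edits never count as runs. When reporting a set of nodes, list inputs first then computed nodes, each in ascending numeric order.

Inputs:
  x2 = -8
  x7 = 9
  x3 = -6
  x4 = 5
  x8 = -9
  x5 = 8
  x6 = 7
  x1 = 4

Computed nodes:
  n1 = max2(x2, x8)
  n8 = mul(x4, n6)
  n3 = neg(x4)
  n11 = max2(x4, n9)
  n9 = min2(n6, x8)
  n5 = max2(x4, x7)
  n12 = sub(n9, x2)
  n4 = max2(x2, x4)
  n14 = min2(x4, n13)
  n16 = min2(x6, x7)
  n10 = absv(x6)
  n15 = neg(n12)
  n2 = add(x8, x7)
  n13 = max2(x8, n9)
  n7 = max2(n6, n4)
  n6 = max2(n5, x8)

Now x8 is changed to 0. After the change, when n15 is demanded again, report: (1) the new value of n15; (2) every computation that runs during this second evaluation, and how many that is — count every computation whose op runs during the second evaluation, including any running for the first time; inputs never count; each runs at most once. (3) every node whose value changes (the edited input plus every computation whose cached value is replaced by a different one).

First evaluation (everything demanded from the output):
  n5 = max2(5, 9) = 9
  n6 = max2(9, -9) = 9
  n9 = min2(9, -9) = -9
  n12 = sub(-9, -8) = -1
  n15 = neg(-1) = 1

Propagation after the edit:
  n6: runs — x8 -9->0; result 9 (same value as before).
  n9: runs — x8 -9->0; result 0.
  n12: runs — n9 -9->0; result 8.
  n15: runs — n12 -1->8; result -8.

New value of n15: -8.
Computations that run: n6, n9, n12, n15 — 4 in total.
Values that change: x8, n9, n12, n15.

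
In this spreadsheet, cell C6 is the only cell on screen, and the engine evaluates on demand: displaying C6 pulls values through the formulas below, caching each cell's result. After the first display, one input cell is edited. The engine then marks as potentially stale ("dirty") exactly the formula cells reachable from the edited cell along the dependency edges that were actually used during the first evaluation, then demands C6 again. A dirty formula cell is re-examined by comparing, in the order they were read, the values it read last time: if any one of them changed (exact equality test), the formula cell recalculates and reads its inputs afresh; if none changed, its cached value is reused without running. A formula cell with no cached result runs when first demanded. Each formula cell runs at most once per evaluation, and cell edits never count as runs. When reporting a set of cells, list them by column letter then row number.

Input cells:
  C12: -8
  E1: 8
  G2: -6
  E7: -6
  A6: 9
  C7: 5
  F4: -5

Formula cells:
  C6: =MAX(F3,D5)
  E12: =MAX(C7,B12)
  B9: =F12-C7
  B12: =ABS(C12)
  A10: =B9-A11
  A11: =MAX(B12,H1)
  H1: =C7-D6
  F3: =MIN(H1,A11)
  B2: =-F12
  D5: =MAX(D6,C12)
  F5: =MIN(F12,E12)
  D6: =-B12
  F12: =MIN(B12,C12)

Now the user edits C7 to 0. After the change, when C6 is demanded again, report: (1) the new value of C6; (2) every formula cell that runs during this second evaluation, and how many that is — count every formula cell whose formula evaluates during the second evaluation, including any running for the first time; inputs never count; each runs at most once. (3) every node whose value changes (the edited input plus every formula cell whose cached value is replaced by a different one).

C6 now evaluates to 8.
Run set: A11, C6, F3, H1 (4 run).
Changed values: A11, C6, C7, F3, H1.

Initial pass — values computed on the first demand:
  B12 = ABS(-8) = 8
  D6 = -(8) = -8
  D5 = MAX(-8, -8) = -8
  H1 = 5 - -8 = 13
  A11 = MAX(8, 13) = 13
  F3 = MIN(13, 13) = 13
  C6 = MAX(13, -8) = 13

Second demand — change propagation:
  H1: re-runs because C7 5->0; new result 8.
  A11: re-runs because H1 13->8; new result 8.
  F3: re-runs because H1 13->8; A11 13->8; new result 8.
  C6: re-runs because F3 13->8; new result 8.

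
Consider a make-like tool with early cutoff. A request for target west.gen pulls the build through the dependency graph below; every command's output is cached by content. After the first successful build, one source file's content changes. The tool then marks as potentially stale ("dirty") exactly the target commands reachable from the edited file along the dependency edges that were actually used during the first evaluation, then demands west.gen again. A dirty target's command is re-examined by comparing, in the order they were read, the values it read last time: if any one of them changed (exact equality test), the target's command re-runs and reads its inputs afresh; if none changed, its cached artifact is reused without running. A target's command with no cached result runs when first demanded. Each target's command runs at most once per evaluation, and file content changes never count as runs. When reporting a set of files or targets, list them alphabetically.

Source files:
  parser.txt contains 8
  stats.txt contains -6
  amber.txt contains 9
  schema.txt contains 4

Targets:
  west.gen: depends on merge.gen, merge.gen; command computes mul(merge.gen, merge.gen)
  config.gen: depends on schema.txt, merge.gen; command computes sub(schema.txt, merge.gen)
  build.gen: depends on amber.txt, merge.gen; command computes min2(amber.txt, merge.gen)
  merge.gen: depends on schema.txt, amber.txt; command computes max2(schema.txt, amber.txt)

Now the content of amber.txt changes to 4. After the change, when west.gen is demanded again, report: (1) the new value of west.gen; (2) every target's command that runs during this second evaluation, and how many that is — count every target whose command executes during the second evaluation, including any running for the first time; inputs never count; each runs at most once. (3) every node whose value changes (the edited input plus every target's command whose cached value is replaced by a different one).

First demand of the output computes:
  merge.gen = max2(4, 9) = 9
  west.gen = mul(9, 9) = 81

After the edit, cleaning proceeds:
  merge.gen: a read changed (amber.txt 9->4) — executes, giving 4.
  west.gen: a read changed (merge.gen 9->4; merge.gen 9->4) — executes, giving 16.

Demanding west.gen again yields 16.
2 target commands run: merge.gen, west.gen.
The nodes whose values change: amber.txt, merge.gen, west.gen.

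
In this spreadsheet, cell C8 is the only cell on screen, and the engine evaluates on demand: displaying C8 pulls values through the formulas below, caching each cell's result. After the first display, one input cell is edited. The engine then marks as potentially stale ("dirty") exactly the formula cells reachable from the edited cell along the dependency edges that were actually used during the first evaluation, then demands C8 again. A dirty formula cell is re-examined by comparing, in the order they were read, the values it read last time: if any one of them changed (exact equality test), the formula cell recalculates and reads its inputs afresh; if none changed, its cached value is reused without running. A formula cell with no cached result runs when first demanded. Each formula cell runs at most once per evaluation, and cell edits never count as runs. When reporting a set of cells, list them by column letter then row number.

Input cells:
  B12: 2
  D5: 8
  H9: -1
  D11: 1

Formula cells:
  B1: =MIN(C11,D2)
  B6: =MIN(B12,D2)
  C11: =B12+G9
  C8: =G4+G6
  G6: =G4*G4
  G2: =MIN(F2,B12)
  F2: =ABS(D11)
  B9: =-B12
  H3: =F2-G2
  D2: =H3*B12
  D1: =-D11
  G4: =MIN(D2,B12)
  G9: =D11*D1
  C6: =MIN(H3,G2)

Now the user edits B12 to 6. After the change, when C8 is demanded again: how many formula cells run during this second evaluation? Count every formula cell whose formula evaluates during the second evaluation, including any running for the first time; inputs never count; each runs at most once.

Initial pass — values computed on the first demand:
  F2 = ABS(1) = 1
  G2 = MIN(1, 2) = 1
  H3 = 1 - 1 = 0
  D2 = 0 * 2 = 0
  G4 = MIN(0, 2) = 0
  G6 = 0 * 0 = 0
  C8 = 0 + 0 = 0

Second demand — change propagation:
  G2: re-runs because B12 2->6; new result 1 (unchanged).
  H3: re-examined; everything it read last time is the same (F2 unchanged, G2 unchanged) — cache 0 kept, no run.
  D2: re-runs because B12 2->6; new result 0 (unchanged).
  G4: re-runs because B12 2->6; new result 0 (unchanged).
  G6: re-examined; everything it read last time is the same (G4 unchanged, G4 unchanged) — cache 0 kept, no run.
  C8: re-examined; everything it read last time is the same (G4 unchanged, G6 unchanged) — cache 0 kept, no run.

The important point: at H3 every value read last time is unchanged, so the dirty flag clears without a run.

Run set: D2, G2, G4 (3 run).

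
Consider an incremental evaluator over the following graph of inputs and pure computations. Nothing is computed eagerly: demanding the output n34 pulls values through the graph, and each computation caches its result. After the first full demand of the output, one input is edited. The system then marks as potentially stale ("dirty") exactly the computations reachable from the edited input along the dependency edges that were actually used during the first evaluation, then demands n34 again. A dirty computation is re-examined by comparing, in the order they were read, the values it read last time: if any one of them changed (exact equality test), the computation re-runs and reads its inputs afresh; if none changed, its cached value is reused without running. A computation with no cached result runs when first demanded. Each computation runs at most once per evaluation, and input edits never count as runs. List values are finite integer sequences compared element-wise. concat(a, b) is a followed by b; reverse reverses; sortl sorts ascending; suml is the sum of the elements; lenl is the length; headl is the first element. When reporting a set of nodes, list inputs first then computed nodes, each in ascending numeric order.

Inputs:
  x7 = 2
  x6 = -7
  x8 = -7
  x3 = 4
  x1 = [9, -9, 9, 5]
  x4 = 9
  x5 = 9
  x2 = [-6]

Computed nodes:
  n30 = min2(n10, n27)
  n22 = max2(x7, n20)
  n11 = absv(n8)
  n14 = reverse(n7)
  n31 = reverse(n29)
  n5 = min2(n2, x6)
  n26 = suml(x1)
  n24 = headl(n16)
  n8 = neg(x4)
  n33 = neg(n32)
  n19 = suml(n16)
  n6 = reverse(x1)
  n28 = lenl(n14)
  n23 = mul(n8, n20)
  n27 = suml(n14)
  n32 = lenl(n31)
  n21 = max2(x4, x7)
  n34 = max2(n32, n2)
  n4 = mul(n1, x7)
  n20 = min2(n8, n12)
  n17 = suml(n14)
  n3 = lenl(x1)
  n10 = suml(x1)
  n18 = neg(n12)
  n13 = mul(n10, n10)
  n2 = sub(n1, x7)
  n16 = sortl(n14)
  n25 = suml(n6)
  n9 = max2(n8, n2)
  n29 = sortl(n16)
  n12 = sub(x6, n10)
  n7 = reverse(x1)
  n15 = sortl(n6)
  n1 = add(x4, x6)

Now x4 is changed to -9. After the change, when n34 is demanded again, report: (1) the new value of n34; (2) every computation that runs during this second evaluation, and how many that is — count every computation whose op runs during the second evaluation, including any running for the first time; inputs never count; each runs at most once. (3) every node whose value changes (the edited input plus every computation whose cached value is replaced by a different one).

n34 now evaluates to 4.
Run set: n1, n2, n34 (3 run).
Changed values: x4, n1, n2.

Initial pass — values computed on the first demand:
  n1 = add(9, -7) = 2
  n2 = sub(2, 2) = 0
  n7 = reverse([9, -9, 9, 5]) = [5, 9, -9, 9]
  n14 = reverse([5, 9, -9, 9]) = [9, -9, 9, 5]
  n16 = sortl([9, -9, 9, 5]) = [-9, 5, 9, 9]
  n29 = sortl([-9, 5, 9, 9]) = [-9, 5, 9, 9]
  n31 = reverse([-9, 5, 9, 9]) = [9, 9, 5, -9]
  n32 = lenl([9, 9, 5, -9]) = 4
  n34 = max2(4, 0) = 4

Second demand — change propagation:
  n1: re-runs because x4 9->-9; new result -16.
  n2: re-runs because n1 2->-16; new result -18.
  n34: re-runs because n2 0->-18; new result 4 (unchanged).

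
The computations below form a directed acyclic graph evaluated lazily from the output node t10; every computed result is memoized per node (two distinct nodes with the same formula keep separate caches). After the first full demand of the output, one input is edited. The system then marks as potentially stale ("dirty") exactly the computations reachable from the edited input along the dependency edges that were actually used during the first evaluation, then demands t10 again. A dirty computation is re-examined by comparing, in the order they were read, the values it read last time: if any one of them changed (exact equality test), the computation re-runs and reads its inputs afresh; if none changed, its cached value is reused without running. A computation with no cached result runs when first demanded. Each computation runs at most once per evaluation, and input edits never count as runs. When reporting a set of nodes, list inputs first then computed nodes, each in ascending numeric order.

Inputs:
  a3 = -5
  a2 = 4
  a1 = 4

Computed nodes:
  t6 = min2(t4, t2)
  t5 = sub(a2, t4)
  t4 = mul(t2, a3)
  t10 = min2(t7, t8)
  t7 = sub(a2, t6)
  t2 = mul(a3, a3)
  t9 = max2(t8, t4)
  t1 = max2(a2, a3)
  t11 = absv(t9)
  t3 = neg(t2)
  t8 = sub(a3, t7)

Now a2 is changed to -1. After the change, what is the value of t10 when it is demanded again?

Demanding t10 again yields -129.

First demand of the output computes:
  t2 = mul(-5, -5) = 25
  t4 = mul(25, -5) = -125
  t6 = min2(-125, 25) = -125
  t7 = sub(4, -125) = 129
  t8 = sub(-5, 129) = -134
  t10 = min2(129, -134) = -134

After the edit, cleaning proceeds:
  t7: a read changed (a2 4->-1) — executes, giving 124.
  t8: a read changed (t7 129->124) — executes, giving -129.
  t10: a read changed (t7 129->124; t8 -134->-129) — executes, giving -129.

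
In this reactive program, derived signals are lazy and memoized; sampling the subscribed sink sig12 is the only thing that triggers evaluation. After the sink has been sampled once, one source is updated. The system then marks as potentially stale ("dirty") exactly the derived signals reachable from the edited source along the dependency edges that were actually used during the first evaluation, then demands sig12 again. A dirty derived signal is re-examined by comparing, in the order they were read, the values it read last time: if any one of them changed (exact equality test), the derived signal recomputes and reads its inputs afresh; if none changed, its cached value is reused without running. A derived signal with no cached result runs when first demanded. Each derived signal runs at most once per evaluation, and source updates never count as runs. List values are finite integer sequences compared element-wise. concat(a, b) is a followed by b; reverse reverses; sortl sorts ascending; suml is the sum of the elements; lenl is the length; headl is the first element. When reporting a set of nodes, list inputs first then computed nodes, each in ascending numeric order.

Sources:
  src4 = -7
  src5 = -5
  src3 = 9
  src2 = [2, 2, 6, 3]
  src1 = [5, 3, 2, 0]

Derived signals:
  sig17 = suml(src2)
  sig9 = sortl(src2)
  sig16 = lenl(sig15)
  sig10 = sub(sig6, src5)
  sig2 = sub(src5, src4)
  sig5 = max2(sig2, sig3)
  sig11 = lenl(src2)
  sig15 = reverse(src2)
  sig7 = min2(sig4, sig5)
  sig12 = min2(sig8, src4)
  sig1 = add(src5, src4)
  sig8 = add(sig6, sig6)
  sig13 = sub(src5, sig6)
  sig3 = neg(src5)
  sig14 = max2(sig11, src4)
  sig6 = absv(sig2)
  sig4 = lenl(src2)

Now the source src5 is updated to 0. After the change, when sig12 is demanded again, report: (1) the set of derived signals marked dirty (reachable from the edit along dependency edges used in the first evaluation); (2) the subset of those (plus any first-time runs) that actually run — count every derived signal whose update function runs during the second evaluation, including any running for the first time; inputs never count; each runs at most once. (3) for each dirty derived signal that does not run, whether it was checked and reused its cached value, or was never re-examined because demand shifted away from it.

The edit dirties: sig2, sig6, sig8, sig12.
4 derived signals run: sig2, sig6, sig8, sig12.
No dirty derived signal escaped a run.

First demand of the output computes:
  sig2 = sub(-5, -7) = 2
  sig6 = absv(2) = 2
  sig8 = add(2, 2) = 4
  sig12 = min2(4, -7) = -7

After the edit, cleaning proceeds:
  sig2: a read changed (src5 -5->0) — executes, giving 7.
  sig6: a read changed (sig2 2->7) — executes, giving 7.
  sig8: a read changed (sig6 2->7; sig6 2->7) — executes, giving 14.
  sig12: a read changed (sig8 4->14) — executes, giving -7 — identical to its old value.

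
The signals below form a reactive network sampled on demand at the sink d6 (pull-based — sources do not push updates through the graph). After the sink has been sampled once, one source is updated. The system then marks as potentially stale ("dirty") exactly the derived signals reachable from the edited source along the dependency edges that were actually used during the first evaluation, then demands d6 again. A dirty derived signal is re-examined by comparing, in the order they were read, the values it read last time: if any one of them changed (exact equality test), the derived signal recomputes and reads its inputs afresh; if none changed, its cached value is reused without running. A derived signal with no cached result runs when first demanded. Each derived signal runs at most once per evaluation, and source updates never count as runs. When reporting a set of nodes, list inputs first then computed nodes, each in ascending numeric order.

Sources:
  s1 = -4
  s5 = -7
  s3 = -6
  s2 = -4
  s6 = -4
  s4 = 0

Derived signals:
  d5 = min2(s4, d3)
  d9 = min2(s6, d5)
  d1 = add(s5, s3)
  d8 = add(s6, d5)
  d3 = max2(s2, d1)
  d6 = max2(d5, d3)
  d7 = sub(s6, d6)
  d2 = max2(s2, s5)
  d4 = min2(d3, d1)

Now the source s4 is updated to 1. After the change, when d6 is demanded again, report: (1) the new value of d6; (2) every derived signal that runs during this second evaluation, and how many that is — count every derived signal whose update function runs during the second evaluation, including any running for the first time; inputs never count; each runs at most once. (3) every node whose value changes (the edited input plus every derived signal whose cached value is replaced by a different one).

d6 now evaluates to -4.
Run set: d5 (1 run).
Changed values: s4.
The important point: d5 recomputes to an identical value, and the output ends up unchanged.

Initial pass — values computed on the first demand:
  d1 = add(-7, -6) = -13
  d3 = max2(-4, -13) = -4
  d5 = min2(0, -4) = -4
  d6 = max2(-4, -4) = -4

Second demand — change propagation:
  d5: re-runs because s4 0->1; new result -4 (unchanged).
  d6: re-examined; everything it read last time is the same (d5 unchanged, d3 unchanged) — cache -4 kept, no run.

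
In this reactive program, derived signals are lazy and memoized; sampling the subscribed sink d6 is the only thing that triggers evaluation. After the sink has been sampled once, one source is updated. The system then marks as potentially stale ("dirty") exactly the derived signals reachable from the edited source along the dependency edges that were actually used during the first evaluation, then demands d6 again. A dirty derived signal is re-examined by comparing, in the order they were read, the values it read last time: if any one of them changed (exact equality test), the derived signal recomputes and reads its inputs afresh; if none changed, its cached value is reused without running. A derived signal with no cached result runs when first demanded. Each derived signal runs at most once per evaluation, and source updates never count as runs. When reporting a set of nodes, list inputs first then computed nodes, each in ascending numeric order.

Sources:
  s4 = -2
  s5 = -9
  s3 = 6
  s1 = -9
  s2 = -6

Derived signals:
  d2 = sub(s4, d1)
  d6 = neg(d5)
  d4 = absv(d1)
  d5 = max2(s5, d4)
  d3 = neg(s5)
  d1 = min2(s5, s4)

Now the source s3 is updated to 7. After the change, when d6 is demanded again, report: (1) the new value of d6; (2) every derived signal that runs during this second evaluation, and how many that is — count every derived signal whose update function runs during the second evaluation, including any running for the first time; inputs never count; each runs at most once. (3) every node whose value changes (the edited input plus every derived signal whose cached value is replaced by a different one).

First demand of the output computes:
  d1 = min2(-9, -2) = -9
  d4 = absv(-9) = 9
  d5 = max2(-9, 9) = 9
  d6 = neg(9) = -9

After the edit, cleaning proceeds:
  no node depends on s3 at all; the second demand re-runs nothing.

Note the shortcut — nothing in the graph depends on s3 at all, so no recomputation happens.

Demanding d6 again yields -9.
0 derived signals run: none.
The nodes whose values change: s3.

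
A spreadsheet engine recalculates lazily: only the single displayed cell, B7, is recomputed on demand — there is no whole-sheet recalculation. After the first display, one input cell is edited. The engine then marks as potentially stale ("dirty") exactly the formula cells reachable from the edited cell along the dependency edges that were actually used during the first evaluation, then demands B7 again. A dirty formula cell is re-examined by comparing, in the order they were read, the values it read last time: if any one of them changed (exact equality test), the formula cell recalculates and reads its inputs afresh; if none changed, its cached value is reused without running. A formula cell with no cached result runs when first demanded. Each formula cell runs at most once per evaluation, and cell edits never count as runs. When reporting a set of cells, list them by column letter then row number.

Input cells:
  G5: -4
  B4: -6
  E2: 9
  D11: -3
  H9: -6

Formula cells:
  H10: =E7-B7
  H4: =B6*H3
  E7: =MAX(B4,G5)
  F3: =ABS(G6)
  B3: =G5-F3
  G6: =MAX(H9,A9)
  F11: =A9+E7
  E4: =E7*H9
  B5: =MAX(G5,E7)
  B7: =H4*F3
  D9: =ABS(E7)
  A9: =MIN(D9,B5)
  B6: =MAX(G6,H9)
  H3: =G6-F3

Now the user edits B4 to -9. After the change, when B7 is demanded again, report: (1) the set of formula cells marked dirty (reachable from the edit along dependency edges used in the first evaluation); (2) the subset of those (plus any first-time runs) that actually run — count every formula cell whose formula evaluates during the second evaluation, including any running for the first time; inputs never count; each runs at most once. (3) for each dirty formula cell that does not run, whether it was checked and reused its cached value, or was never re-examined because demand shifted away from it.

Marked dirty: A9, B5, B6, B7, D9, E7, F3, G6, H3, H4.
Formula cells that run: E7 — 1 in total.
Checked but reused from cache: A9, B5, B6, B7, D9, F3, G6, H3, H4.
Key observation: the change is absorbed at E7 — it re-runs but produces the same value, and the output's value is unchanged.

First evaluation (everything demanded from the output):
  E7 = MAX(-6, -4) = -4
  B5 = MAX(-4, -4) = -4
  D9 = ABS(-4) = 4
  A9 = MIN(4, -4) = -4
  G6 = MAX(-6, -4) = -4
  B6 = MAX(-4, -6) = -4
  F3 = ABS(-4) = 4
  H3 = -4 - 4 = -8
  H4 = -4 * -8 = 32
  B7 = 32 * 4 = 128

Propagation after the edit:
  E7: runs — B4 -6->-9; result -4 (same value as before).
  B5: checked — values it read are unchanged (G5 unchanged, E7 unchanged); reused cached -4 without running.
  D9: checked — values it read are unchanged (E7 unchanged); reused cached 4 without running.
  A9: checked — values it read are unchanged (D9 unchanged, B5 unchanged); reused cached -4 without running.
  G6: checked — values it read are unchanged (H9 unchanged, A9 unchanged); reused cached -4 without running.
  B6: checked — values it read are unchanged (G6 unchanged, H9 unchanged); reused cached -4 without running.
  F3: checked — values it read are unchanged (G6 unchanged); reused cached 4 without running.
  H3: checked — values it read are unchanged (G6 unchanged, F3 unchanged); reused cached -8 without running.
  H4: checked — values it read are unchanged (B6 unchanged, H3 unchanged); reused cached 32 without running.
  B7: checked — values it read are unchanged (H4 unchanged, F3 unchanged); reused cached 128 without running.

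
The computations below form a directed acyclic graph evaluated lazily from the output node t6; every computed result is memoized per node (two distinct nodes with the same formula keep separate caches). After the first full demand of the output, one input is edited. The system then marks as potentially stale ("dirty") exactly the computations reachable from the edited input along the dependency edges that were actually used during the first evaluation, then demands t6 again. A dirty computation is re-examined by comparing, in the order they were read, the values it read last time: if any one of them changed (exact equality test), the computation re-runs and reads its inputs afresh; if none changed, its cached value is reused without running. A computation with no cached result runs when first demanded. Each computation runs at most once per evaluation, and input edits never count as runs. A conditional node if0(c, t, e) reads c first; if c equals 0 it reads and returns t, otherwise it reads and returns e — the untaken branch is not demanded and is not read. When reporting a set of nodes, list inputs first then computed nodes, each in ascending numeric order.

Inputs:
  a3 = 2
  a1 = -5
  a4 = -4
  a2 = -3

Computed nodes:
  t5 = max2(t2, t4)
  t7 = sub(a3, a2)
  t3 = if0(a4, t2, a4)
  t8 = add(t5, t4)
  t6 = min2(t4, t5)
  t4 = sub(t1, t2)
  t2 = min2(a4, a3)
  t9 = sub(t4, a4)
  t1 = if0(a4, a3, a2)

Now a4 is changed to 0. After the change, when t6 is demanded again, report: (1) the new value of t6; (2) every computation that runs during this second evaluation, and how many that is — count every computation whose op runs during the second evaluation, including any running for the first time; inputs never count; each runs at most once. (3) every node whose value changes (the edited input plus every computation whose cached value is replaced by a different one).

First demand of the output computes:
  t1 = if0(a4=-4 -> else branch a2) = -3
  t2 = min2(-4, 2) = -4
  t4 = sub(-3, -4) = 1
  t5 = max2(-4, 1) = 1
  t6 = min2(1, 1) = 1

After the edit, cleaning proceeds:
  t1: a read changed (a4 -4->0) — executes, giving 2.
  t2: a read changed (a4 -4->0) — executes, giving 0.
  t4: a read changed (t1 -3->2; t2 -4->0) — executes, giving 2.
  t5: a read changed (t2 -4->0; t4 1->2) — executes, giving 2.
  t6: a read changed (t4 1->2; t5 1->2) — executes, giving 2.

Demanding t6 again yields 2.
5 computations run: t1, t2, t4, t5, t6.
The nodes whose values change: a4, t1, t2, t4, t5, t6.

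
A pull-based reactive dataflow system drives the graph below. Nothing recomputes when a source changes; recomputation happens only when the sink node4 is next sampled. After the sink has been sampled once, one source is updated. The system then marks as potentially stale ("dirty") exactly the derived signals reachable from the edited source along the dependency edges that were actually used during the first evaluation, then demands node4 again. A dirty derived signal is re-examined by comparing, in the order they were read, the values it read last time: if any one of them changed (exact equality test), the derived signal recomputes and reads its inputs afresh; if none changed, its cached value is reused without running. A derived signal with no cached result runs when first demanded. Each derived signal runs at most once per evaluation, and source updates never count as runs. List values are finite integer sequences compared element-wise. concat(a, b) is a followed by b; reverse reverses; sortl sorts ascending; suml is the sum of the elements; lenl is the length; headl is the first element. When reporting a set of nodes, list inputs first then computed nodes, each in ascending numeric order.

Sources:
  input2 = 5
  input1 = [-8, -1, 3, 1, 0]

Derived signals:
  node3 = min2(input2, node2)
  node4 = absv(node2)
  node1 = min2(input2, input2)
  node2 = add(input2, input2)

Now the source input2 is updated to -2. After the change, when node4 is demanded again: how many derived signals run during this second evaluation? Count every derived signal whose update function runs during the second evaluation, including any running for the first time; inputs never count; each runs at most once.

Derived signals that run: node2, node4 — 2 in total.

First evaluation (everything demanded from the output):
  node2 = add(5, 5) = 10
  node4 = absv(10) = 10

Propagation after the edit:
  node2: runs — input2 5->-2; input2 5->-2; result -4.
  node4: runs — node2 10->-4; result 4.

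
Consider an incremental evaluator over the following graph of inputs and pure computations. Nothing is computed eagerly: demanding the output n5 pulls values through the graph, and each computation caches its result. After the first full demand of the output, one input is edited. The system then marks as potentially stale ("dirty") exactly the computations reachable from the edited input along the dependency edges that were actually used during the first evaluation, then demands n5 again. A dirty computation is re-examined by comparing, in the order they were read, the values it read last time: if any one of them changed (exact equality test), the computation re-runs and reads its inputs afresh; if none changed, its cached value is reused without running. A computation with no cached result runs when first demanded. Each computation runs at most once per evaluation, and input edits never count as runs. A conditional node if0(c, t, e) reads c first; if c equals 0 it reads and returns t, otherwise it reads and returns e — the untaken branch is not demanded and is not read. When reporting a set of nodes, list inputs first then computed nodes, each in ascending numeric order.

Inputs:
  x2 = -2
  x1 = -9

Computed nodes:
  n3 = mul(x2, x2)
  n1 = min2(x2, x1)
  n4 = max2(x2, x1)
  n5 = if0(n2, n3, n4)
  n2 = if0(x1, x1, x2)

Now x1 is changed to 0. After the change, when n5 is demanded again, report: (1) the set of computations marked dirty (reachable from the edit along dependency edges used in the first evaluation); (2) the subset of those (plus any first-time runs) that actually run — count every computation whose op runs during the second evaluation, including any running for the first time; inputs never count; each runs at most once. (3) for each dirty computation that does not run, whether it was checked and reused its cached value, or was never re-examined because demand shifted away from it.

Dirty set: n2, n4, n5.
Run set: n2, n3, n5 (3 run).
Left stale — demand moved off them: n4.
The important point: the flipped condition redirects demand; n4 is left stale, never re-checked.

Initial pass — values computed on the first demand:
  n2 = if0(x1=-9 -> else branch x2) = -2
  n4 = max2(-2, -9) = -2
  n5 = if0(n2=-2 -> else branch n4) = -2

Second demand — change propagation:
  n2: re-runs because x1 -9->0; new result 0.
  n3: newly demanded (no cache) — executes and yields 4.
  n4: dirty yet unreached — the second evaluation never asks for it.
  n5: re-runs because n2 -2->0; new result 4.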